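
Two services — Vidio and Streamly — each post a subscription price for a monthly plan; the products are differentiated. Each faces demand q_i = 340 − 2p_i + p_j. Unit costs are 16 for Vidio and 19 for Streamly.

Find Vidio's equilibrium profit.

Vidio's profit: π = (p_{Vidio} − 16)(340 − 2p_{Vidio} + p_{Streamly}).
∂π/∂p_{Vidio} = 372 − 4p_{Vidio} + p_{Streamly} = 0 ⇒ p_{Vidio} = 93 + 0.25p_{Streamly}.
Similarly p_{Streamly} = 94.5 + 0.25p_{Vidio}.
Plugging p_{Streamly} into Vidio's best response: p_{Vidio} = 93 + 0.25(94.5 + 0.25p_{Vidio}) ⇒ 0.9375p_{Vidio} = 116.625, so p_{Vidio} = 124.4.
Then p_{Streamly} = 94.5 + 0.25·124.4 = 125.6.
q_{Vidio} = 340 − 2·124.4 + 125.6 = 216.8.
Profit = (124.4 − 16)·216.8 = 23501.12.

23501.12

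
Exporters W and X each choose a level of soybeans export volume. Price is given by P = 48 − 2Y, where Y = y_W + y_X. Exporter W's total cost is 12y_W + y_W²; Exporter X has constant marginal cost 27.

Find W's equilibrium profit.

78.03

Exporter W's profit: π = y_W(48 − 2(y_W + y_X)) − 12y_W − y_W².
∂π/∂y_W = 36 − 6y_W − 2y_X = 0, so y_W = 6 − (1/3)y_X.
For X: ∂π/∂y_X = 21 − 4y_X − 2y_W = 0 ⇒ y_X = 5.25 − 0.5y_W.
Solving the two reaction functions simultaneously: (1 − (−1/3)(−0.5))y_W = 6 − (1/3)·5.25, so (5/6)y_W = 4.25 and y_W = 5.1.
Then y_X = 5.25 − 0.5·5.1 = 2.7.
Price P = 48 − 2·7.8 = 32.4.
W's profit: (32.4 − 12)·5.1 − (5.1)² = 78.03.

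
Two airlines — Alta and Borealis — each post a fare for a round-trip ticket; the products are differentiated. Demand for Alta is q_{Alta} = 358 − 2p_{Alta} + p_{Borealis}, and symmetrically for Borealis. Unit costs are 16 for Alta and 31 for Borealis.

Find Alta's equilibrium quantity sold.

Alta's profit: π = (p_{Alta} − 16)(358 − 2p_{Alta} + p_{Borealis}).
∂π/∂p_{Alta} = 390 − 4p_{Alta} + p_{Borealis} = 0 ⇒ p_{Alta} = 97.5 + 0.25p_{Borealis}.
Similarly p_{Borealis} = 105 + 0.25p_{Alta}.
Plugging p_{Borealis} into Alta's best response: p_{Alta} = 97.5 + 0.25(105 + 0.25p_{Alta}) ⇒ 0.9375p_{Alta} = 123.75, so p_{Alta} = 132.
Then p_{Borealis} = 105 + 0.25·132 = 138.
q_{Alta} = 358 − 2·132 + 138 = 232.

232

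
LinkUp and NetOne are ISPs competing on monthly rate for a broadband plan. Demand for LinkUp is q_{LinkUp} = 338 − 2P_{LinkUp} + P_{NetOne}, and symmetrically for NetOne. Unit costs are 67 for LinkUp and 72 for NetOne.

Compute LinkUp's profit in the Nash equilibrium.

16562

LinkUp's profit: π = (P_{LinkUp} − 67)(338 − 2P_{LinkUp} + P_{NetOne}).
∂π/∂P_{LinkUp} = 472 − 4P_{LinkUp} + P_{NetOne} = 0 ⇒ P_{LinkUp} = 118 + 0.25P_{NetOne}.
Similarly P_{NetOne} = 120.5 + 0.25P_{LinkUp}.
Solving the two reaction functions simultaneously: (1 − (0.25)(0.25))P_{LinkUp} = 118 + 0.25·120.5, so 0.9375P_{LinkUp} = 148.125 and P_{LinkUp} = 158.
Then P_{NetOne} = 120.5 + 0.25·158 = 160.
q_{LinkUp} = 338 − 2·158 + 160 = 182.
Profit = (158 − 67)·182 = 16562.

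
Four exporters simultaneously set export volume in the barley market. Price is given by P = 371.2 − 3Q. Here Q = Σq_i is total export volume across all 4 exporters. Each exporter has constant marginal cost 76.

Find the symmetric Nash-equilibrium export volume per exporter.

19.68

A representative exporter's profit is π_i = q_i(371.2 − 3Q) − 76q_i, with Q = q_i + Σ_{j≠i} q_j.
First-order condition: 295.2 − 6q_i − 3Σ_{j≠i} q_j = 0.
In a symmetric equilibrium every exporter chooses the same q, so Σ_{j≠i} q_j = 3q. The condition becomes 295.2 − 15q = 0, giving q = 295.2/15 = 19.68.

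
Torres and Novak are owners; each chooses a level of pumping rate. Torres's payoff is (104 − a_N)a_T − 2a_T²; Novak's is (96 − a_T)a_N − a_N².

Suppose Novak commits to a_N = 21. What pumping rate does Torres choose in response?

Expanding Torres's payoff: 104a_T − a_Na_T − 2a_T².
∂π/∂a_T = 104 − a_N − 4a_T = 0, so a_T = 26 − 0.25a_N.
At a_N = 21: a_T = 26 − 0.25·21 = 20.75.

20.75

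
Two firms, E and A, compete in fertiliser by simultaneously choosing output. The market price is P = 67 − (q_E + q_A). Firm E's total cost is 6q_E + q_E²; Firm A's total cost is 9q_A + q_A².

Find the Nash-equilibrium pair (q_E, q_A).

12.4, 11.4

Firm E's profit: π = q_E(67 − (q_E + q_A)) − 6q_E − q_E².
∂π/∂q_E = 61 − 4q_E − q_A = 0, so q_E = 15.25 − 0.25q_A.
By the same steps for A: q_A = 14.5 − 0.25q_E.
Plugging q_A into E's best response: q_E = 15.25 − 0.25(14.5 − 0.25q_E) ⇒ 0.9375q_E = 11.625, so q_E = 12.4.
Then q_A = 14.5 − 0.25·12.4 = 11.4.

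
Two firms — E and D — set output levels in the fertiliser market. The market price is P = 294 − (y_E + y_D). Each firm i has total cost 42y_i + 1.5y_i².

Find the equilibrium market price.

Firm E's profit: π = y_E(294 − (y_E + y_D)) − 42y_E − 1.5y_E².
∂π/∂y_E = 252 − 5y_E − y_D = 0, so y_E = 50.4 − 0.2y_D.
The game is symmetric, so in equilibrium y_D = y_E: the reaction function gives 1.2y_E = 50.4, hence y_E = 42.
Equilibrium price: P = 294 − 84 = 210.

210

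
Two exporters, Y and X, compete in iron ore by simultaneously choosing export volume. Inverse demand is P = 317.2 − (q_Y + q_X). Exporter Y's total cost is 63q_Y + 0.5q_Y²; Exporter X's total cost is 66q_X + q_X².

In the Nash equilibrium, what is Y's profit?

Exporter Y's profit: π = q_Y(317.2 − (q_Y + q_X)) − 63q_Y − 0.5q_Y².
∂π/∂q_Y = 254.2 − 3q_Y − q_X = 0, so q_Y = 1271/15 − (1/3)q_X.
For X: ∂π/∂q_X = 251.2 − 4q_X − q_Y = 0 ⇒ q_X = 62.8 − 0.25q_Y.
Plugging q_X into Y's best response: q_Y = 1271/15 − (1/3)(62.8 − 0.25q_Y) ⇒ (11/12)q_Y = 63.8, so q_Y = 69.6.
Then q_X = 62.8 − 0.25·69.6 = 45.4.
Price P = 317.2 − 115 = 202.2.
Y's profit: (202.2 − 63)·69.6 − 0.5(69.6)² = 7266.24.

7266.24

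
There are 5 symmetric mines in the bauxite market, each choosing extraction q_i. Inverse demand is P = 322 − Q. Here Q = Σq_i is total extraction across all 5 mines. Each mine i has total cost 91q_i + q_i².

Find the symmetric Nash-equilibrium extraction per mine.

28.875

A representative mine's profit is π_i = q_i(322 − Q) − 91q_i − q_i², with Q = q_i + Σ_{j≠i} q_j.
First-order condition: 231 − 4q_i − Σ_{j≠i} q_j = 0.
With identical mines, set every q_j = q: then 231 − 4q − 4q = 0, i.e. q = 231/8 = 28.875.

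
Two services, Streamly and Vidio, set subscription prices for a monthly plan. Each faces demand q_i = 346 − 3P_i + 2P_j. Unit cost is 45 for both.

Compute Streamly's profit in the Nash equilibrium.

16987.6875

Streamly's profit: π = (P_{Streamly} − 45)(346 − 3P_{Streamly} + 2P_{Vidio}).
∂π/∂P_{Streamly} = 481 − 6P_{Streamly} + 2P_{Vidio} = 0 ⇒ P_{Streamly} = 481/6 + (1/3)P_{Vidio}.
By symmetry P_{Vidio} = P_{Streamly}; substituting into the reaction function, (2/3)P_{Streamly} = 481/6 and P_{Streamly} = 120.25.
q_{Streamly} = 346 − 3·120.25 + 2·120.25 = 225.75.
Profit = (120.25 − 45)·225.75 = 16987.6875.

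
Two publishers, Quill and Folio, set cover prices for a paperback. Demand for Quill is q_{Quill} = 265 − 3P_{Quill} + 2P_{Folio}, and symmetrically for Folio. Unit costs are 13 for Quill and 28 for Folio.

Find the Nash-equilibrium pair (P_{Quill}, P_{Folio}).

78.8125, 84.4375

Quill's profit: π = (P_{Quill} − 13)(265 − 3P_{Quill} + 2P_{Folio}).
∂π/∂P_{Quill} = 304 − 6P_{Quill} + 2P_{Folio} = 0 ⇒ P_{Quill} = 152/3 + (1/3)P_{Folio}.
Similarly P_{Folio} = 349/6 + (1/3)P_{Quill}.
Solving the two reaction functions simultaneously: (1 − (1/3)(1/3))P_{Quill} = 152/3 + (1/3)·(349/6), so (8/9)P_{Quill} = 1261/18 and P_{Quill} = 78.8125.
Then P_{Folio} = 349/6 + (1/3)·78.8125 = 84.4375.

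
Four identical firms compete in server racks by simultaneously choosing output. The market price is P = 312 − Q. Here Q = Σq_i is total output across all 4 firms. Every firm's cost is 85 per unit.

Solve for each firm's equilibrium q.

A representative firm's profit is π_i = q_i(312 − Q) − 85q_i, with Q = q_i + Σ_{j≠i} q_j.
First-order condition: 227 − 2q_i − Σ_{j≠i} q_j = 0.
In a symmetric equilibrium every firm chooses the same q, so Σ_{j≠i} q_j = 3q. The condition becomes 227 − 5q = 0, giving q = 227/5 = 45.4.

45.4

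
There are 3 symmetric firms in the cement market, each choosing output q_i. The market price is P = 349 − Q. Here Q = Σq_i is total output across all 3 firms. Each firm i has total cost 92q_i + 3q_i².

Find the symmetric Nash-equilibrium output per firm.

A representative firm's profit is π_i = q_i(349 − Q) − 92q_i − 3q_i², with Q = q_i + Σ_{j≠i} q_j.
First-order condition: 257 − 8q_i − Σ_{j≠i} q_j = 0.
With identical firms, set every q_j = q: then 257 − 8q − 2q = 0, i.e. q = 257/10 = 25.7.

25.7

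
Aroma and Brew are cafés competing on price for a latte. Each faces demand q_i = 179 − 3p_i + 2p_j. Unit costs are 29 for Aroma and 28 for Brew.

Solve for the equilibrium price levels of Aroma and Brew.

Aroma's profit: π = (p_{Aroma} − 29)(179 − 3p_{Aroma} + 2p_{Brew}).
∂π/∂p_{Aroma} = 266 − 6p_{Aroma} + 2p_{Brew} = 0 ⇒ p_{Aroma} = 133/3 + (1/3)p_{Brew}.
Similarly p_{Brew} = 263/6 + (1/3)p_{Aroma}.
Plugging p_{Brew} into Aroma's best response: p_{Aroma} = 133/3 + (1/3)(263/6 + (1/3)p_{Aroma}) ⇒ (8/9)p_{Aroma} = 1061/18, so p_{Aroma} = 66.3125.
Then p_{Brew} = 263/6 + (1/3)·66.3125 = 65.9375.

66.3125, 65.9375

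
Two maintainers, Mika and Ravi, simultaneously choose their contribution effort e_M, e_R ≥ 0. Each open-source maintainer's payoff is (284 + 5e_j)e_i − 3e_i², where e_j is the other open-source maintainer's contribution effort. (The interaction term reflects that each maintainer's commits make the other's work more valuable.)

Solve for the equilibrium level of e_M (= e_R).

Mika's payoff is (284 + 5e_R)e_M − 3e_M².
∂π/∂e_M = 284 + 5e_R − 6e_M = 0, so e_M = 142/3 + (5/6)e_R.
The game is symmetric, so in equilibrium e_R = e_M: the reaction function gives (1/6)e_M = 142/3, hence e_M = 284.

284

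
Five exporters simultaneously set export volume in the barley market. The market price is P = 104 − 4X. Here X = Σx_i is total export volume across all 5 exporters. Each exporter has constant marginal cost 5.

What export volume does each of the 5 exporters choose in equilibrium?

A representative exporter's profit is π_i = x_i(104 − 4X) − 5x_i, with X = x_i + Σ_{j≠i} x_j.
First-order condition: 99 − 8x_i − 4Σ_{j≠i} x_j = 0.
Imposing symmetry (x_j = x for all j) turns Σ_{j≠i} x_j into 4x, so 99 = 24x and x = 4.125.

4.125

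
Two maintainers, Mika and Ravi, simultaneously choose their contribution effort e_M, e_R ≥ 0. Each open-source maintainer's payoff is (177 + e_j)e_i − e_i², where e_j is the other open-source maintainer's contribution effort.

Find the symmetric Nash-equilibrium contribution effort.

Mika's payoff is (177 + e_R)e_M − e_M².
∂π/∂e_M = 177 + e_R − 2e_M = 0, so e_M = 88.5 + 0.5e_R.
The game is symmetric, so in equilibrium e_R = e_M: the reaction function gives 0.5e_M = 88.5, hence e_M = 177.

177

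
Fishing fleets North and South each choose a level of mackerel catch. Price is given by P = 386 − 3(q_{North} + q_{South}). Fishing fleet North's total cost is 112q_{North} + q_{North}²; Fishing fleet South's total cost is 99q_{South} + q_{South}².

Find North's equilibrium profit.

2342.56

Fishing fleet North's profit: π = q_{North}(386 − 3(q_{North} + q_{South})) − 112q_{North} − q_{North}².
∂π/∂q_{North} = 274 − 8q_{North} − 3q_{South} = 0, so q_{North} = 34.25 − 0.375q_{South}.
By the same steps for South: q_{South} = 35.875 − 0.375q_{North}.
Substituting the second reaction function into the first: q_{North} = 34.25 − 0.375(35.875 − 0.375q_{North}), which gives (55/64)q_{North} = 1331/64 ⇒ q_{North} = 24.2.
Then q_{South} = 35.875 − 0.375·24.2 = 26.8.
Price P = 386 − 3·51 = 233.
North's profit: (233 − 112)·24.2 − (24.2)² = 2342.56.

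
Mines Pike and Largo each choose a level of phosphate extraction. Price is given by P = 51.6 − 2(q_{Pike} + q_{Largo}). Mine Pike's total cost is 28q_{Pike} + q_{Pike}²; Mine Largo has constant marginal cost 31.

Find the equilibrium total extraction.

Mine Pike's profit: π = q_{Pike}(51.6 − 2(q_{Pike} + q_{Largo})) − 28q_{Pike} − q_{Pike}².
∂π/∂q_{Pike} = 23.6 − 6q_{Pike} − 2q_{Largo} = 0, so q_{Pike} = 59/15 − (1/3)q_{Largo}.
For Largo: ∂π/∂q_{Largo} = 20.6 − 4q_{Largo} − 2q_{Pike} = 0 ⇒ q_{Largo} = 5.15 − 0.5q_{Pike}.
Substituting the second reaction function into the first: q_{Pike} = 59/15 − (1/3)(5.15 − 0.5q_{Pike}), which gives (5/6)q_{Pike} = 133/60 ⇒ q_{Pike} = 2.66.
Then q_{Largo} = 5.15 − 0.5·2.66 = 3.82.
Total extraction: 2.66 + 3.82 = 6.48.

6.48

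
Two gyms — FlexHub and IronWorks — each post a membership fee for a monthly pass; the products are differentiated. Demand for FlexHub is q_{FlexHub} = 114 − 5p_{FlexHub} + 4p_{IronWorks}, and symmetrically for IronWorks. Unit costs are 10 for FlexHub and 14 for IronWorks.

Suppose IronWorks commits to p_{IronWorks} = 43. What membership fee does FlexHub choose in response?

33.6

FlexHub's profit: π = (p_{FlexHub} − 10)(114 − 5p_{FlexHub} + 4p_{IronWorks}).
∂π/∂p_{FlexHub} = 164 − 10p_{FlexHub} + 4p_{IronWorks} = 0 ⇒ p_{FlexHub} = 16.4 + 0.4p_{IronWorks}.
At p_{IronWorks} = 43: p_{FlexHub} = 16.4 + 0.4·43 = 33.6.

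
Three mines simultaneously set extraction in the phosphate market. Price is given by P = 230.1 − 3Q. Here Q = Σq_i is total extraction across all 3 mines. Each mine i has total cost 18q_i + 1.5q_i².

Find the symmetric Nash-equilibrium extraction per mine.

14.14

A representative mine's profit is π_i = q_i(230.1 − 3Q) − 18q_i − 1.5q_i², with Q = q_i + Σ_{j≠i} q_j.
First-order condition: 212.1 − 9q_i − 3Σ_{j≠i} q_j = 0.
In a symmetric equilibrium every mine chooses the same q, so Σ_{j≠i} q_j = 2q. The condition becomes 212.1 − 15q = 0, giving q = 212.1/15 = 14.14.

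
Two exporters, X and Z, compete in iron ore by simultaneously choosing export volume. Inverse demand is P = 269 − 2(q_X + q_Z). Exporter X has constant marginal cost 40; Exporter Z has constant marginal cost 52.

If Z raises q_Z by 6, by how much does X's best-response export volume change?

-3

Exporter X's profit: π = q_X(269 − 2(q_X + q_Z)) − 40q_X.
∂π/∂q_X = 229 − 4q_X − 2q_Z = 0, so q_X = 57.25 − 0.5q_Z.
The reaction-function slope is −0.5, so a 6-unit rise in q_Z moves q_X by −0.5 × 6 = −3. X's best response falls — the actions are strategic substitutes.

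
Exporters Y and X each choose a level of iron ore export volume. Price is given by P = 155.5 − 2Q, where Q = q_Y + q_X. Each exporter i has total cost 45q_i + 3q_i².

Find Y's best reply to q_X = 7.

9.65

Exporter Y's profit: π = q_Y(155.5 − 2(q_Y + q_X)) − 45q_Y − 3q_Y².
∂π/∂q_Y = 110.5 − 10q_Y − 2q_X = 0, so q_Y = 11.05 − 0.2q_X.
At q_X = 7: q_Y = 11.05 − 0.2·7 = 9.65.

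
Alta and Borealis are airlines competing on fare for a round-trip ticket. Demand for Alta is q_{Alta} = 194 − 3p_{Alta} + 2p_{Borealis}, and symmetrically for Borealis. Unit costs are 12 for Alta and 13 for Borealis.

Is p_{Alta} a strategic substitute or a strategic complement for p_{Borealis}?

strategic complements

Alta's profit: π = (p_{Alta} − 12)(194 − 3p_{Alta} + 2p_{Borealis}).
∂π/∂p_{Alta} = 230 − 6p_{Alta} + 2p_{Borealis} = 0 ⇒ p_{Alta} = 115/3 + (1/3)p_{Borealis}.
The best-response slope dp_{Alta}/dp_{Borealis} = 1/3 > 0: the reaction function is upward-sloping, so the choices are strategic complements.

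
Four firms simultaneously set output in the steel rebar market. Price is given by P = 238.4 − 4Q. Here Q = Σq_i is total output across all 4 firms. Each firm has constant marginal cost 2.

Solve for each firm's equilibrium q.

11.82

A representative firm's profit is π_i = q_i(238.4 − 4Q) − 2q_i, with Q = q_i + Σ_{j≠i} q_j.
First-order condition: 236.4 − 8q_i − 4Σ_{j≠i} q_j = 0.
Imposing symmetry (q_j = q for all j) turns Σ_{j≠i} q_j into 3q, so 236.4 = 20q and q = 11.82.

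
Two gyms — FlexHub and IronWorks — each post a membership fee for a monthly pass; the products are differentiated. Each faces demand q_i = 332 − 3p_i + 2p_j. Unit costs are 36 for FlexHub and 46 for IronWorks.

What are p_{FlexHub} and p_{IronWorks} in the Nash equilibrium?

FlexHub's profit: π = (p_{FlexHub} − 36)(332 − 3p_{FlexHub} + 2p_{IronWorks}).
∂π/∂p_{FlexHub} = 440 − 6p_{FlexHub} + 2p_{IronWorks} = 0 ⇒ p_{FlexHub} = 220/3 + (1/3)p_{IronWorks}.
Similarly p_{IronWorks} = 235/3 + (1/3)p_{FlexHub}.
Solving the two reaction functions simultaneously: (1 − (1/3)(1/3))p_{FlexHub} = 220/3 + (1/3)·(235/3), so (8/9)p_{FlexHub} = 895/9 and p_{FlexHub} = 111.875.
Then p_{IronWorks} = 235/3 + (1/3)·111.875 = 115.625.

111.875, 115.625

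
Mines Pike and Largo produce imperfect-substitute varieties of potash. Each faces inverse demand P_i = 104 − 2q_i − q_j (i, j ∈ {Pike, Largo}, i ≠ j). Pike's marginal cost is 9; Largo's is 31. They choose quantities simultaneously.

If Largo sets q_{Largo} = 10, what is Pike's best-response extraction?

Mine Pike's profit: π = q_{Pike}(104 − 2q_{Pike} − q_{Largo}) − 9q_{Pike}.
∂π/∂q_{Pike} = 95 − 4q_{Pike} − q_{Largo} = 0 ⇒ q_{Pike} = 23.75 − 0.25q_{Largo}.
At q_{Largo} = 10: q_{Pike} = 23.75 − 0.25·10 = 21.25.

21.25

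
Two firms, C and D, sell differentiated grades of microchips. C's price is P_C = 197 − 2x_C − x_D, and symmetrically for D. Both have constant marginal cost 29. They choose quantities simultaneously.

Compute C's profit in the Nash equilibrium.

Firm C's profit: π = x_C(197 − 2x_C − x_D) − 29x_C.
∂π/∂x_C = 168 − 4x_C − x_D = 0 ⇒ x_C = 42 − 0.25x_D.
The game is symmetric, so in equilibrium x_D = x_C: the reaction function gives 1.25x_C = 42, hence x_C = 33.6.
P_C = 197 − 2·33.6 − 33.6 = 96.2.
Profit = (96.2 − 29)·33.6 = 2257.92.

2257.92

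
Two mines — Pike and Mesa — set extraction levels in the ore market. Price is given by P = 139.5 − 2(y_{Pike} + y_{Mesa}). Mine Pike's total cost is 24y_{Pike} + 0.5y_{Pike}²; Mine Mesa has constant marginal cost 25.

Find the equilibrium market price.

67.6875

Mine Pike's profit: π = y_{Pike}(139.5 − 2(y_{Pike} + y_{Mesa})) − 24y_{Pike} − 0.5y_{Pike}².
∂π/∂y_{Pike} = 115.5 − 5y_{Pike} − 2y_{Mesa} = 0, so y_{Pike} = 23.1 − 0.4y_{Mesa}.
For Mesa: ∂π/∂y_{Mesa} = 114.5 − 4y_{Mesa} − 2y_{Pike} = 0 ⇒ y_{Mesa} = 28.625 − 0.5y_{Pike}.
Plugging y_{Mesa} into Pike's best response: y_{Pike} = 23.1 − 0.4(28.625 − 0.5y_{Pike}) ⇒ 0.8y_{Pike} = 11.65, so y_{Pike} = 14.5625.
Then y_{Mesa} = 28.625 − 0.5·14.5625 = 683/32.
Equilibrium price: P = 139.5 − 2·(1149/32) = 67.6875.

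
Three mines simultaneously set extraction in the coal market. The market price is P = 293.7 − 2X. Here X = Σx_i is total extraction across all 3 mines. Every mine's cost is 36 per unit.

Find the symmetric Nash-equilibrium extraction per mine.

32.2125

A representative mine's profit is π_i = x_i(293.7 − 2X) − 36x_i, with X = x_i + Σ_{j≠i} x_j.
First-order condition: 257.7 − 4x_i − 2Σ_{j≠i} x_j = 0.
With identical mines, set every x_j = x: then 257.7 − 4x − 4x = 0, i.e. x = 257.7/8 = 32.2125.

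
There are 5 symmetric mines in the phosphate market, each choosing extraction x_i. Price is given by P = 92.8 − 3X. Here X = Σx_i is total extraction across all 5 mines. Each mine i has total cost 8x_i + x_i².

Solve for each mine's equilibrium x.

4.24

A representative mine's profit is π_i = x_i(92.8 − 3X) − 8x_i − x_i², with X = x_i + Σ_{j≠i} x_j.
First-order condition: 84.8 − 8x_i − 3Σ_{j≠i} x_j = 0.
With identical mines, set every x_j = x: then 84.8 − 8x − 12x = 0, i.e. x = 84.8/20 = 4.24.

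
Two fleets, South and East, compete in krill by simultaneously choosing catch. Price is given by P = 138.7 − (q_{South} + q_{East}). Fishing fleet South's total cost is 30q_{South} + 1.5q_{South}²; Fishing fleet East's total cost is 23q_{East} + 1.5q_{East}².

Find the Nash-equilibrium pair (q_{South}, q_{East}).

17.825, 19.575

Fishing fleet South's profit: π = q_{South}(138.7 − (q_{South} + q_{East})) − 30q_{South} − 1.5q_{South}².
∂π/∂q_{South} = 108.7 − 5q_{South} − q_{East} = 0, so q_{South} = 21.74 − 0.2q_{East}.
By the same steps for East: q_{East} = 23.14 − 0.2q_{South}.
Substituting the second reaction function into the first: q_{South} = 21.74 − 0.2(23.14 − 0.2q_{South}), which gives 0.96q_{South} = 17.112 ⇒ q_{South} = 17.825.
Then q_{East} = 23.14 − 0.2·17.825 = 19.575.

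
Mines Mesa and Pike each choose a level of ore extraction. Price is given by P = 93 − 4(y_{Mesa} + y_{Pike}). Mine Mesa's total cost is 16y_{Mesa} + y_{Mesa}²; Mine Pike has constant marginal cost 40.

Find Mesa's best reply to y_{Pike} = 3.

6.5

Mine Mesa's profit: π = y_{Mesa}(93 − 4(y_{Mesa} + y_{Pike})) − 16y_{Mesa} − y_{Mesa}².
∂π/∂y_{Mesa} = 77 − 10y_{Mesa} − 4y_{Pike} = 0, so y_{Mesa} = 7.7 − 0.4y_{Pike}.
At y_{Pike} = 3: y_{Mesa} = 7.7 − 0.4·3 = 6.5.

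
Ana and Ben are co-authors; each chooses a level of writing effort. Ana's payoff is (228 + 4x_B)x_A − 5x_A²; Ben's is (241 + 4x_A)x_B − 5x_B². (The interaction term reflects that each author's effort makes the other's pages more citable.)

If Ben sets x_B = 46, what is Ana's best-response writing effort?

Expanding Ana's payoff: 228x_A + 4x_Bx_A − 5x_A².
∂π/∂x_A = 228 + 4x_B − 10x_A = 0, so x_A = 22.8 + 0.4x_B.
At x_B = 46: x_A = 22.8 + 0.4·46 = 41.2.

41.2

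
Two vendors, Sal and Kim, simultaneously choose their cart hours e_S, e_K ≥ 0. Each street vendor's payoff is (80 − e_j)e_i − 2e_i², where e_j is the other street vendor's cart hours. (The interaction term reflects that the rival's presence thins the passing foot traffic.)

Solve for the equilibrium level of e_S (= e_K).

Sal's payoff is (80 − e_K)e_S − 2e_S².
∂π/∂e_S = 80 − e_K − 4e_S = 0, so e_S = 20 − 0.25e_K.
The game is symmetric, so in equilibrium e_K = e_S: the reaction function gives 1.25e_S = 20, hence e_S = 16.

16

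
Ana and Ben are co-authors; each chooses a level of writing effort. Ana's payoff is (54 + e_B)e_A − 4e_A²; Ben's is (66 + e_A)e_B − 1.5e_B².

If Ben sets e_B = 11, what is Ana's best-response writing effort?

8.125

Expanding Ana's payoff: 54e_A + e_Be_A − 4e_A².
∂π/∂e_A = 54 + e_B − 8e_A = 0, so e_A = 6.75 + 0.125e_B.
At e_B = 11: e_A = 6.75 + 0.125·11 = 8.125.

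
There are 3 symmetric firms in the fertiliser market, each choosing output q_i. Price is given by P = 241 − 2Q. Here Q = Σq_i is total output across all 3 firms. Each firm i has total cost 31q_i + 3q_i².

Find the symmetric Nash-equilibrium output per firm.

A representative firm's profit is π_i = q_i(241 − 2Q) − 31q_i − 3q_i², with Q = q_i + Σ_{j≠i} q_j.
First-order condition: 210 − 10q_i − 2Σ_{j≠i} q_j = 0.
Imposing symmetry (q_j = q for all j) turns Σ_{j≠i} q_j into 2q, so 210 = 14q and q = 15.

15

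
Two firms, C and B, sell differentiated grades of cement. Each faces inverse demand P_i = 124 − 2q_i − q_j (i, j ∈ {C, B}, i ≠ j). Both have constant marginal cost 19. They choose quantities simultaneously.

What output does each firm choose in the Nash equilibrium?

21

Firm C's profit: π = q_C(124 − 2q_C − q_B) − 19q_C.
∂π/∂q_C = 105 − 4q_C − q_B = 0 ⇒ q_C = 26.25 − 0.25q_B.
By symmetry q_B = q_C; substituting into the reaction function, 1.25q_C = 26.25 and q_C = 21.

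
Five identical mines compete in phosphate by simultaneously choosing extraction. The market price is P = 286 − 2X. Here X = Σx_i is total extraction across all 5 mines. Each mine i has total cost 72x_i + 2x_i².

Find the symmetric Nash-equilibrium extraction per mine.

A representative mine's profit is π_i = x_i(286 − 2X) − 72x_i − 2x_i², with X = x_i + Σ_{j≠i} x_j.
First-order condition: 214 − 8x_i − 2Σ_{j≠i} x_j = 0.
In a symmetric equilibrium every mine chooses the same x, so Σ_{j≠i} x_j = 4x. The condition becomes 214 − 16x = 0, giving x = 214/16 = 13.375.

13.375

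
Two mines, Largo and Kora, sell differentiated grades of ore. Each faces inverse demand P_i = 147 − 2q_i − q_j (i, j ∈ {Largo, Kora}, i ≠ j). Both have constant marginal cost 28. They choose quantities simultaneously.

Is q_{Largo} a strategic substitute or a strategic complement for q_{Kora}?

strategic substitutes

Mine Largo's profit: π = q_{Largo}(147 − 2q_{Largo} − q_{Kora}) − 28q_{Largo}.
∂π/∂q_{Largo} = 119 − 4q_{Largo} − q_{Kora} = 0 ⇒ q_{Largo} = 29.75 − 0.25q_{Kora}.
The best-response slope dq_{Largo}/dq_{Kora} = −0.25 < 0: the reaction function is downward-sloping, so the choices are strategic substitutes.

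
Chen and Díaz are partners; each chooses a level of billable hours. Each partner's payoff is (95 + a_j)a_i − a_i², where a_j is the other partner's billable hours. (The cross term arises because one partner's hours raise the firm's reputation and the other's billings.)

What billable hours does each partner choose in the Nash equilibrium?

95

Chen's payoff is (95 + a_D)a_C − a_C².
∂π/∂a_C = 95 + a_D − 2a_C = 0, so a_C = 47.5 + 0.5a_D.
By symmetry a_D = a_C; substituting into the reaction function, 0.5a_C = 47.5 and a_C = 95.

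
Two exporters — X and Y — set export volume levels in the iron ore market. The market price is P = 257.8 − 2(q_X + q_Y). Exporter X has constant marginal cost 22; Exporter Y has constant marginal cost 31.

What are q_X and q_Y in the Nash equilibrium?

Exporter X's profit: π = q_X(257.8 − 2(q_X + q_Y)) − 22q_X.
∂π/∂q_X = 235.8 − 4q_X − 2q_Y = 0, so q_X = 58.95 − 0.5q_Y.
By the same steps for Y: q_Y = 56.7 − 0.5q_X.
Plugging q_Y into X's best response: q_X = 58.95 − 0.5(56.7 − 0.5q_X) ⇒ 0.75q_X = 30.6, so q_X = 40.8.
Then q_Y = 56.7 − 0.5·40.8 = 36.3.

40.8, 36.3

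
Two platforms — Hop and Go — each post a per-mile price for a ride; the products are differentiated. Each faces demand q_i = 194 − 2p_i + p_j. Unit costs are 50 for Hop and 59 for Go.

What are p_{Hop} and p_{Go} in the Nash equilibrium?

99.2, 102.8

Hop's profit: π = (p_{Hop} − 50)(194 − 2p_{Hop} + p_{Go}).
∂π/∂p_{Hop} = 294 − 4p_{Hop} + p_{Go} = 0 ⇒ p_{Hop} = 73.5 + 0.25p_{Go}.
Similarly p_{Go} = 78 + 0.25p_{Hop}.
Solving the two reaction functions simultaneously: (1 − (0.25)(0.25))p_{Hop} = 73.5 + 0.25·78, so 0.9375p_{Hop} = 93 and p_{Hop} = 99.2.
Then p_{Go} = 78 + 0.25·99.2 = 102.8.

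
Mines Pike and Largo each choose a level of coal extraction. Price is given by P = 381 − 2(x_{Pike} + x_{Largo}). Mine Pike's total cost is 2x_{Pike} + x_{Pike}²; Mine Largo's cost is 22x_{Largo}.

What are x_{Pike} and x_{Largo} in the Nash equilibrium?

Mine Pike's profit: π = x_{Pike}(381 − 2(x_{Pike} + x_{Largo})) − 2x_{Pike} − x_{Pike}².
∂π/∂x_{Pike} = 379 − 6x_{Pike} − 2x_{Largo} = 0, so x_{Pike} = 379/6 − (1/3)x_{Largo}.
For Largo: ∂π/∂x_{Largo} = 359 − 4x_{Largo} − 2x_{Pike} = 0 ⇒ x_{Largo} = 89.75 − 0.5x_{Pike}.
Solving the two reaction functions simultaneously: (1 − (−1/3)(−0.5))x_{Pike} = 379/6 − (1/3)·89.75, so (5/6)x_{Pike} = 33.25 and x_{Pike} = 39.9.
Then x_{Largo} = 89.75 − 0.5·39.9 = 69.8.

39.9, 69.8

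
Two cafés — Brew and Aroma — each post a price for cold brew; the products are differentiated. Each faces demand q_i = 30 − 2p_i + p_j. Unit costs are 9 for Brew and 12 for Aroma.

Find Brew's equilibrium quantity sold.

14.8

Brew's profit: π = (p_{Brew} − 9)(30 − 2p_{Brew} + p_{Aroma}).
∂π/∂p_{Brew} = 48 − 4p_{Brew} + p_{Aroma} = 0 ⇒ p_{Brew} = 12 + 0.25p_{Aroma}.
Similarly p_{Aroma} = 13.5 + 0.25p_{Brew}.
Plugging p_{Aroma} into Brew's best response: p_{Brew} = 12 + 0.25(13.5 + 0.25p_{Brew}) ⇒ 0.9375p_{Brew} = 15.375, so p_{Brew} = 16.4.
Then p_{Aroma} = 13.5 + 0.25·16.4 = 17.6.
q_{Brew} = 30 − 2·16.4 + 17.6 = 14.8.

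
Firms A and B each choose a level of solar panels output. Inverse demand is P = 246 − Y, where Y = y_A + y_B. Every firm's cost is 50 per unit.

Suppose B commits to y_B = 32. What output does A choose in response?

Firm A's profit: π = y_A(246 − (y_A + y_B)) − 50y_A.
∂π/∂y_A = 196 − 2y_A − y_B = 0, so y_A = 98 − 0.5y_B.
At y_B = 32: y_A = 98 − 0.5·32 = 82.

82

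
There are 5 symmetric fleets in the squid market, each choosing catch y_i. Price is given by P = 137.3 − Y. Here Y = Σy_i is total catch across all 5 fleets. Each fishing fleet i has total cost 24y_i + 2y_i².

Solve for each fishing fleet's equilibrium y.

A representative fishing fleet's profit is π_i = y_i(137.3 − Y) − 24y_i − 2y_i², with Y = y_i + Σ_{j≠i} y_j.
First-order condition: 113.3 − 6y_i − Σ_{j≠i} y_j = 0.
In a symmetric equilibrium every fishing fleet chooses the same y, so Σ_{j≠i} y_j = 4y. The condition becomes 113.3 − 10y = 0, giving y = 113.3/10 = 11.33.

11.33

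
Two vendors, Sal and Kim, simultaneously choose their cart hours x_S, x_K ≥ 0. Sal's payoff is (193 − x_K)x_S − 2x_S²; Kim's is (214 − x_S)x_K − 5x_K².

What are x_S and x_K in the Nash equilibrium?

44, 17

Expanding Sal's payoff: 193x_S − x_Kx_S − 2x_S².
∂π/∂x_S = 193 − x_K − 4x_S = 0, so x_S = 48.25 − 0.25x_K.
Likewise for Kim: x_K = 21.4 − 0.1x_S.
Substituting the second reaction function into the first: x_S = 48.25 − 0.25(21.4 − 0.1x_S), which gives 0.975x_S = 42.9 ⇒ x_S = 44.
Then x_K = 21.4 − 0.1·44 = 17.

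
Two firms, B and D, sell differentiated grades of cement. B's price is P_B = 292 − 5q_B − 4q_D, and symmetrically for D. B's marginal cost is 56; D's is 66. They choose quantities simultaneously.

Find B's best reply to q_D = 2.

22.8

Firm B's profit: π = q_B(292 − 5q_B − 4q_D) − 56q_B.
∂π/∂q_B = 236 − 10q_B − 4q_D = 0 ⇒ q_B = 23.6 − 0.4q_D.
At q_D = 2: q_B = 23.6 − 0.4·2 = 22.8.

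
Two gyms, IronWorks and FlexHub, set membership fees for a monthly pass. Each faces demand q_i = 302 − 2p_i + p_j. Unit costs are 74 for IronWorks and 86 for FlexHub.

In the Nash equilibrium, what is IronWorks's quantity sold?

155.2

IronWorks's profit: π = (p_{IronWorks} − 74)(302 − 2p_{IronWorks} + p_{FlexHub}).
∂π/∂p_{IronWorks} = 450 − 4p_{IronWorks} + p_{FlexHub} = 0 ⇒ p_{IronWorks} = 112.5 + 0.25p_{FlexHub}.
Similarly p_{FlexHub} = 118.5 + 0.25p_{IronWorks}.
Plugging p_{FlexHub} into IronWorks's best response: p_{IronWorks} = 112.5 + 0.25(118.5 + 0.25p_{IronWorks}) ⇒ 0.9375p_{IronWorks} = 142.125, so p_{IronWorks} = 151.6.
Then p_{FlexHub} = 118.5 + 0.25·151.6 = 156.4.
q_{IronWorks} = 302 − 2·151.6 + 156.4 = 155.2.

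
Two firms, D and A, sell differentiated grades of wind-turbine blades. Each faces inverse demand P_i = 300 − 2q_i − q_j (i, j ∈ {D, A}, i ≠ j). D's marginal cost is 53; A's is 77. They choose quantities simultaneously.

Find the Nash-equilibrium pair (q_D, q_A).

Firm D's profit: π = q_D(300 − 2q_D − q_A) − 53q_D.
∂π/∂q_D = 247 − 4q_D − q_A = 0 ⇒ q_D = 61.75 − 0.25q_A.
Similarly q_A = 55.75 − 0.25q_D.
Substituting the second reaction function into the first: q_D = 61.75 − 0.25(55.75 − 0.25q_D), which gives 0.9375q_D = 47.8125 ⇒ q_D = 51.
Then q_A = 55.75 − 0.25·51 = 43.

51, 43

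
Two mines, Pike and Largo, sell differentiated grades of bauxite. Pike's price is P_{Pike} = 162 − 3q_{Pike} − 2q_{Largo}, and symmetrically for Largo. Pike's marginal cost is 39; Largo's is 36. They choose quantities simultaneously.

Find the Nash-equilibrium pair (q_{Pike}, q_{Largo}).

15.1875, 15.9375

Mine Pike's profit: π = q_{Pike}(162 − 3q_{Pike} − 2q_{Largo}) − 39q_{Pike}.
∂π/∂q_{Pike} = 123 − 6q_{Pike} − 2q_{Largo} = 0 ⇒ q_{Pike} = 20.5 − (1/3)q_{Largo}.
Similarly q_{Largo} = 21 − (1/3)q_{Pike}.
Substituting the second reaction function into the first: q_{Pike} = 20.5 − (1/3)(21 − (1/3)q_{Pike}), which gives (8/9)q_{Pike} = 13.5 ⇒ q_{Pike} = 15.1875.
Then q_{Largo} = 21 − (1/3)·15.1875 = 15.9375.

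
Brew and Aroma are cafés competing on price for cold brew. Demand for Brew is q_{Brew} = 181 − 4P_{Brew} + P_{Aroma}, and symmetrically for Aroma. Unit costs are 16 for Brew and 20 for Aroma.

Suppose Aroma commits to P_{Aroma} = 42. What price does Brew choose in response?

35.875

Brew's profit: π = (P_{Brew} − 16)(181 − 4P_{Brew} + P_{Aroma}).
∂π/∂P_{Brew} = 245 − 8P_{Brew} + P_{Aroma} = 0 ⇒ P_{Brew} = 30.625 + 0.125P_{Aroma}.
At P_{Aroma} = 42: P_{Brew} = 30.625 + 0.125·42 = 35.875.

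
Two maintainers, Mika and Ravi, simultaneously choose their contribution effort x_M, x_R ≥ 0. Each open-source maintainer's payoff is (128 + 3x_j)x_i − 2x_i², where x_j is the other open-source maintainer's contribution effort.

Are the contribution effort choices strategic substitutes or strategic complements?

Mika's payoff is (128 + 3x_R)x_M − 2x_M².
∂π/∂x_M = 128 + 3x_R − 4x_M = 0, so x_M = 32 + 0.75x_R.
The best-response slope dx_M/dx_R = 0.75 > 0: the reaction function is upward-sloping, so the choices are strategic complements.

strategic complements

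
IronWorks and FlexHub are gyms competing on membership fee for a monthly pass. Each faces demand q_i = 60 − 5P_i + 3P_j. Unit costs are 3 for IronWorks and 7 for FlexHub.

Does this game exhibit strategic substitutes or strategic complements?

strategic complements

IronWorks's profit: π = (P_{IronWorks} − 3)(60 − 5P_{IronWorks} + 3P_{FlexHub}).
∂π/∂P_{IronWorks} = 75 − 10P_{IronWorks} + 3P_{FlexHub} = 0 ⇒ P_{IronWorks} = 7.5 + 0.3P_{FlexHub}.
The best-response slope dP_{IronWorks}/dP_{FlexHub} = 0.3 > 0: the reaction function is upward-sloping, so the choices are strategic complements.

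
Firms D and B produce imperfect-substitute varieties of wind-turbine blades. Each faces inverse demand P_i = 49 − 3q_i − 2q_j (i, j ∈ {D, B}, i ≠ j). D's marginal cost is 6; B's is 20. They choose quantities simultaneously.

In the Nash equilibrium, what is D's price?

Firm D's profit: π = q_D(49 − 3q_D − 2q_B) − 6q_D.
∂π/∂q_D = 43 − 6q_D − 2q_B = 0 ⇒ q_D = 43/6 − (1/3)q_B.
Similarly q_B = 29/6 − (1/3)q_D.
Solving the two reaction functions simultaneously: (1 − (−1/3)(−1/3))q_D = 43/6 − (1/3)·(29/6), so (8/9)q_D = 50/9 and q_D = 6.25.
Then q_B = 29/6 − (1/3)·6.25 = 2.75.
P_D = 49 − 3·6.25 − 2·2.75 = 24.75.

24.75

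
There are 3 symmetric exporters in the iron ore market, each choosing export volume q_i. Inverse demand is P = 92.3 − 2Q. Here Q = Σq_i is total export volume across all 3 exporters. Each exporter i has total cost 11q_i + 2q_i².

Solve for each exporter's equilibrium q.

6.775

A representative exporter's profit is π_i = q_i(92.3 − 2Q) − 11q_i − 2q_i², with Q = q_i + Σ_{j≠i} q_j.
First-order condition: 81.3 − 8q_i − 2Σ_{j≠i} q_j = 0.
In a symmetric equilibrium every exporter chooses the same q, so Σ_{j≠i} q_j = 2q. The condition becomes 81.3 − 12q = 0, giving q = 81.3/12 = 6.775.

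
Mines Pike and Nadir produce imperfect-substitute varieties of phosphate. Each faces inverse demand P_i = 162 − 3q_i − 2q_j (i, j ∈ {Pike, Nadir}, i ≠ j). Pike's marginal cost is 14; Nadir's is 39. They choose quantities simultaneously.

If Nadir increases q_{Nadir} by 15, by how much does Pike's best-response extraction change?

Mine Pike's profit: π = q_{Pike}(162 − 3q_{Pike} − 2q_{Nadir}) − 14q_{Pike}.
∂π/∂q_{Pike} = 148 − 6q_{Pike} − 2q_{Nadir} = 0 ⇒ q_{Pike} = 74/3 − (1/3)q_{Nadir}.
The reaction-function slope is −1/3, so a 15-unit rise in q_{Nadir} moves q_{Pike} by −1/3 × 15 = −5. Pike's best response falls — the actions are strategic substitutes.

-5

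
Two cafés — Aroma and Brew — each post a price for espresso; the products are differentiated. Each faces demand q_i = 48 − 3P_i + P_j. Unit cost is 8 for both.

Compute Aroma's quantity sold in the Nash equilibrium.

19.2

Aroma's profit: π = (P_{Aroma} − 8)(48 − 3P_{Aroma} + P_{Brew}).
∂π/∂P_{Aroma} = 72 − 6P_{Aroma} + P_{Brew} = 0 ⇒ P_{Aroma} = 12 + (1/6)P_{Brew}.
By symmetry P_{Brew} = P_{Aroma}; substituting into the reaction function, (5/6)P_{Aroma} = 12 and P_{Aroma} = 14.4.
q_{Aroma} = 48 − 3·14.4 + 14.4 = 19.2.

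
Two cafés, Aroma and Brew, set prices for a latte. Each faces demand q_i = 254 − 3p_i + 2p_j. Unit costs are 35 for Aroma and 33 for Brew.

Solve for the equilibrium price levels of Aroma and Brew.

Aroma's profit: π = (p_{Aroma} − 35)(254 − 3p_{Aroma} + 2p_{Brew}).
∂π/∂p_{Aroma} = 359 − 6p_{Aroma} + 2p_{Brew} = 0 ⇒ p_{Aroma} = 359/6 + (1/3)p_{Brew}.
Similarly p_{Brew} = 353/6 + (1/3)p_{Aroma}.
Plugging p_{Brew} into Aroma's best response: p_{Aroma} = 359/6 + (1/3)(353/6 + (1/3)p_{Aroma}) ⇒ (8/9)p_{Aroma} = 715/9, so p_{Aroma} = 89.375.
Then p_{Brew} = 353/6 + (1/3)·89.375 = 88.625.

89.375, 88.625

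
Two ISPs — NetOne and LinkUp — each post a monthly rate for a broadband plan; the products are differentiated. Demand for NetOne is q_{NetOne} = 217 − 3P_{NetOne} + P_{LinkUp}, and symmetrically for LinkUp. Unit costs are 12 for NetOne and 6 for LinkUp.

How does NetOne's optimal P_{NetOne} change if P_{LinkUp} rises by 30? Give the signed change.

NetOne's profit: π = (P_{NetOne} − 12)(217 − 3P_{NetOne} + P_{LinkUp}).
∂π/∂P_{NetOne} = 253 − 6P_{NetOne} + P_{LinkUp} = 0 ⇒ P_{NetOne} = 253/6 + (1/6)P_{LinkUp}.
The reaction-function slope is 1/6, so a 30-unit rise in P_{LinkUp} moves P_{NetOne} by 1/6 × 30 = 5. NetOne's best response rises — the actions are strategic complements.

5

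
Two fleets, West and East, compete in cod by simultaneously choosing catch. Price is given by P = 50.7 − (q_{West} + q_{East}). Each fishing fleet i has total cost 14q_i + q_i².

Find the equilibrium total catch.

14.68

Fishing fleet West's profit: π = q_{West}(50.7 − (q_{West} + q_{East})) − 14q_{West} − q_{West}².
∂π/∂q_{West} = 36.7 − 4q_{West} − q_{East} = 0, so q_{West} = 9.175 − 0.25q_{East}.
Setting q_{West} = q_{East} in the reaction function: q_{West} = 9.175 − 0.25q_{West}, so q_{West} = 9.175 / 1.25 = 7.34.
Total catch: 7.34 + 7.34 = 14.68.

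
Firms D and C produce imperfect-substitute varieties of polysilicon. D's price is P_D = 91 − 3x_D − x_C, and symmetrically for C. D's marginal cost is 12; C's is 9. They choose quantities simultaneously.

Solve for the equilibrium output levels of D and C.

11.2, 11.8

Firm D's profit: π = x_D(91 − 3x_D − x_C) − 12x_D.
∂π/∂x_D = 79 − 6x_D − x_C = 0 ⇒ x_D = 79/6 − (1/6)x_C.
Similarly x_C = 41/3 − (1/6)x_D.
Plugging x_C into D's best response: x_D = 79/6 − (1/6)(41/3 − (1/6)x_D) ⇒ (35/36)x_D = 98/9, so x_D = 11.2.
Then x_C = 41/3 − (1/6)·11.2 = 11.8.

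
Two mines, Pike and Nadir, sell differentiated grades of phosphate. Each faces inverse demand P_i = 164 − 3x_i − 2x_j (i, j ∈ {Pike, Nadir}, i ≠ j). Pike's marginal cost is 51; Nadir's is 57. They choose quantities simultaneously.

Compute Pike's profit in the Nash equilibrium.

630.75

Mine Pike's profit: π = x_{Pike}(164 − 3x_{Pike} − 2x_{Nadir}) − 51x_{Pike}.
∂π/∂x_{Pike} = 113 − 6x_{Pike} − 2x_{Nadir} = 0 ⇒ x_{Pike} = 113/6 − (1/3)x_{Nadir}.
Similarly x_{Nadir} = 107/6 − (1/3)x_{Pike}.
Solving the two reaction functions simultaneously: (1 − (−1/3)(−1/3))x_{Pike} = 113/6 − (1/3)·(107/6), so (8/9)x_{Pike} = 116/9 and x_{Pike} = 14.5.
Then x_{Nadir} = 107/6 − (1/3)·14.5 = 13.
P_{Pike} = 164 − 3·14.5 − 2·13 = 94.5.
Profit = (94.5 − 51)·14.5 = 630.75.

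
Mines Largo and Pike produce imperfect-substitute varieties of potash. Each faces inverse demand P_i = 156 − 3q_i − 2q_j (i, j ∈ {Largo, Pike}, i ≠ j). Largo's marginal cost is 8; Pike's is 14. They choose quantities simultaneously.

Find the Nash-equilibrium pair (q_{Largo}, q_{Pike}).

18.875, 17.375

Mine Largo's profit: π = q_{Largo}(156 − 3q_{Largo} − 2q_{Pike}) − 8q_{Largo}.
∂π/∂q_{Largo} = 148 − 6q_{Largo} − 2q_{Pike} = 0 ⇒ q_{Largo} = 74/3 − (1/3)q_{Pike}.
Similarly q_{Pike} = 71/3 − (1/3)q_{Largo}.
Plugging q_{Pike} into Largo's best response: q_{Largo} = 74/3 − (1/3)(71/3 − (1/3)q_{Largo}) ⇒ (8/9)q_{Largo} = 151/9, so q_{Largo} = 18.875.
Then q_{Pike} = 71/3 − (1/3)·18.875 = 17.375.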